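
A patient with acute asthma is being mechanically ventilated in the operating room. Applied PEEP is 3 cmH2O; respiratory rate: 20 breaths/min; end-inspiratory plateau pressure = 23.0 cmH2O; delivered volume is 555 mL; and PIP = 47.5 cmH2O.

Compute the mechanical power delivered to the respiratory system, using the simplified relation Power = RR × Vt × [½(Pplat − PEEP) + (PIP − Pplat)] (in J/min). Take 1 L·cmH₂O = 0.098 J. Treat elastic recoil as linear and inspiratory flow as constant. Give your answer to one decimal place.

Per-breath work = Vt × [½(Pplat−PEEP) + (PIP−Pplat)] = 0.555 × [0.5×20.0 + 24.5] = 0.555 × 34.5 = 19.148 L·cmH2O.
Power = 20 × 19.148 = 382.96 L·cmH2O/min.
× 0.098 J/(L·cmH2O) → 37.53 J/min.

37.5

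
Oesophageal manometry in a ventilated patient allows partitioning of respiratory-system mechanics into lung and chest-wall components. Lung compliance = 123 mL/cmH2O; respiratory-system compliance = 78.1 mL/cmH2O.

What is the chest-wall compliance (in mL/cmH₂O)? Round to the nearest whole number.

1/Ccw = 1/Crs − 1/CL.
1/Ccw = 1/78.1 − 1/123 = 0.004674.
Ccw = 213.95 mL/cmH2O.

214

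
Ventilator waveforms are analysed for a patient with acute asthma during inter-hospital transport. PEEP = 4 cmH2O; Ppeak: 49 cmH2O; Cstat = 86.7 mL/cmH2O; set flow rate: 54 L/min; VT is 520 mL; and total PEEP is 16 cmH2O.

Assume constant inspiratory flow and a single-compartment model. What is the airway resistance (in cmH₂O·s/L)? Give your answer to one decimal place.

Flow: 54 L/min ÷ 60 = 0.9 L/s.
Total PEEP = 16 cmH2O (set 4 + intrinsic 12); this is the baseline alveolar pressure.
Equation of motion (constant flow): PIP = Vt/C + R·V̇ + PEEP.
R·V̇ = PIP − Vt/C − PEEP = 49 − 520/86.7 − 16 = 49 − 5.998 − 16 = 27.002 cmH2O.
R = 27.002 / 0.9 = 30.002 cmH2O·s/L.

30.0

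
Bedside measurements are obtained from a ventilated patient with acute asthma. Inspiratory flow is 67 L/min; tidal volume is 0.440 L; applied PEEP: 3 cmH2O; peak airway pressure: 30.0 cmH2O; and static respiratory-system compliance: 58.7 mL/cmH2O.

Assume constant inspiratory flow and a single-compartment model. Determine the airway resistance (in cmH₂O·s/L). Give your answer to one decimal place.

Flow: 67 L/min ÷ 60 = 1.1167 L/s.
Equation of motion (constant flow): PIP = Vt/C + R·V̇ + PEEP.
R·V̇ = PIP − Vt/C − PEEP = 30.0 − 440/58.7 − 3 = 30.0 − 7.496 − 3 = 19.504 cmH2O.
R = 19.504 / 1.1167 = 17.466 cmH2O·s/L.

17.5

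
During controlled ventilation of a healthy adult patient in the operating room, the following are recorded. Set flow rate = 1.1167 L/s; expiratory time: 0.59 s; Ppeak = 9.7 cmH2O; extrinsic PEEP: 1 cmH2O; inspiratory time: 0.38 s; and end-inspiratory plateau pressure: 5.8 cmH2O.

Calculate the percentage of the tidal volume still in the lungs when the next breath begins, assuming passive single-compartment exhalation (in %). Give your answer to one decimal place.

14.8

Vt = flow × Ti = 1.1167 L/s × 0.38 s × 1000 mL/L = 424.35 mL.
R = (PIP − Pplat)/V̇ = (9.7 − 5.8) / 1.1167 = 3.9/1.1167 = 3.492 cmH2O·s/L.
C = Vt/(Pplat − PEEP) = 424.35 / (5.8 − 1) = 424.35/4.8 = 88.406 mL/cmH2O.
τ = R × C = 3.492 × 0.08841 L/cmH2O = 0.3087 s.
Fraction remaining at end-expiration = e^(−Te/τ) = e^(−0.59/0.3087) = 0.1479 → 14.79%.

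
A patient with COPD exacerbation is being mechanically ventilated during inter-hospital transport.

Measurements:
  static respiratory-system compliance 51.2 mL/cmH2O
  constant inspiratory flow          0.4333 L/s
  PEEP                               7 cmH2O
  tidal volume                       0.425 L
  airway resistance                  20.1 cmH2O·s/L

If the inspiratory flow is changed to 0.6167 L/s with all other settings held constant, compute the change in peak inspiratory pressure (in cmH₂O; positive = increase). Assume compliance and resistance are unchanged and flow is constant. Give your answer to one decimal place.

PIP = Vt/C + R·V̇ + PEEP (constant-flow equation of motion).
Only the resistive term changes: ΔPIP = R × ΔV̇ = 20.1 × (0.6167 − 0.4333) = 20.1 × 0.1834 = 3.686 cmH2O.

3.7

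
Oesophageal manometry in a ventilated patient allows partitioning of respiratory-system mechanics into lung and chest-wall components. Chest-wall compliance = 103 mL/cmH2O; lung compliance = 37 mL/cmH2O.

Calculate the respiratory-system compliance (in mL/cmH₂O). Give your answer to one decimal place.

Lung and chest wall are elastances in series: 1/Crs = 1/CL + 1/Ccw.
1/Crs = 1/37 + 1/103 = 0.03674.
Crs = 27.218 mL/cmH2O.

27.2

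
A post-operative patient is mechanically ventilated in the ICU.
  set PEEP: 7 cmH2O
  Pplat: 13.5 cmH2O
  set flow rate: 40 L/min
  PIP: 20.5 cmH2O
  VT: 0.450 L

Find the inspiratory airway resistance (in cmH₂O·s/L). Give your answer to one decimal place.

10.5

Flow: 40 L/min ÷ 60 = 0.6667 L/s.
Raw = (PIP − Pplat) / flow = (20.5 − 13.5) / 0.6667 = 7.0 / 0.6667 = 10.499 cmH2O·s/L.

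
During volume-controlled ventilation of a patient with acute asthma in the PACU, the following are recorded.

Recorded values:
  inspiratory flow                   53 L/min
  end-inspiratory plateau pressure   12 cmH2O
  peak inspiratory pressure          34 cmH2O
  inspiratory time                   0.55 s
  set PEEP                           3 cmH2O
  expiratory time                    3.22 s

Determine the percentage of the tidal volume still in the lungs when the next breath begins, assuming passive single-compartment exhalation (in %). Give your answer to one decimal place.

Flow: 53 L/min ÷ 60 = 0.8833 L/s.
Vt = flow × Ti = 0.8833 L/s × 0.55 s × 1000 mL/L = 485.82 mL.
R = (PIP − Pplat)/V̇ = (34 − 12) / 0.8833 = 22.0/0.8833 = 24.907 cmH2O·s/L.
C = Vt/(Pplat − PEEP) = 485.82 / (12 − 3) = 485.82/9.0 = 53.98 mL/cmH2O.
τ = R × C = 24.907 × 0.05398 L/cmH2O = 1.344 s.
Fraction remaining at end-expiration = e^(−Te/τ) = e^(−3.22/1.344) = 0.0911 → 9.11%.

9.1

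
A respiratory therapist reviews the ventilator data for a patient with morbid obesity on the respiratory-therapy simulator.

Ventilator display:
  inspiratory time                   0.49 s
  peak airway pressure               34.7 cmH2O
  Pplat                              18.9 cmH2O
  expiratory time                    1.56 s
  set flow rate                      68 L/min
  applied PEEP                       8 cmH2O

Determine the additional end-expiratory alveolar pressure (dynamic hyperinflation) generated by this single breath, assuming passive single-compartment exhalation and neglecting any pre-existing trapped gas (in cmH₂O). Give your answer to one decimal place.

Flow: 68 L/min ÷ 60 = 1.1333 L/s.
Vt = flow × Ti = 1.1333 L/s × 0.49 s × 1000 mL/L = 555.32 mL.
R = (PIP − Pplat)/V̇ = (34.7 − 18.9) / 1.1333 = 15.8/1.1333 = 13.942 cmH2O·s/L.
C = Vt/(Pplat − PEEP) = 555.32 / (18.9 − 8) = 555.32/10.9 = 50.947 mL/cmH2O.
τ = R × C = 13.942 × 0.05095 L/cmH2O = 0.7103 s.
Fraction remaining = e^(−Te/τ) = e^(−1.56/0.7103) = 0.1112; trapped volume = 555.32 × 0.1112 = 61.752 mL.
Additional alveolar pressure from trapping ≈ V_trapped / C = 61.752 / 50.947 = 1.212 cmH2O.

1.2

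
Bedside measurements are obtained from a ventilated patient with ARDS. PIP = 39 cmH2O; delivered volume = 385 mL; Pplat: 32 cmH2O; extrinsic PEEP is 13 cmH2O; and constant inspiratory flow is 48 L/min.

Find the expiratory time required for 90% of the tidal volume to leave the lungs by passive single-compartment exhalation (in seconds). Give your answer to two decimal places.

Flow: 48 L/min ÷ 60 = 0.8 L/s.
R = (PIP − Pplat)/V̇ = (39 − 32) / 0.8 = 7.0/0.8 = 8.75 cmH2O·s/L.
C = Vt/(Pplat − PEEP) = 385.0 / (32 − 13) = 385.0/19.0 = 20.263 mL/cmH2O.
τ = R × C = 8.75 × 0.02026 L/cmH2O = 0.1773 s.
t = −τ·ln(1 − 0.90) = −0.1773·ln(0.1) = 0.4082 s.

0.41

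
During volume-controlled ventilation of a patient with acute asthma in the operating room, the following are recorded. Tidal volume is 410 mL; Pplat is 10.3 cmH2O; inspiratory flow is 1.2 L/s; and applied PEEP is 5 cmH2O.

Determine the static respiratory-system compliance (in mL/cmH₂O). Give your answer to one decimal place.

Cstat = Vt / (Pplat − PEEP) = 410 / (10.3 − 5) = 410 / 5.3 = 77.358 mL/cmH2O.

77.4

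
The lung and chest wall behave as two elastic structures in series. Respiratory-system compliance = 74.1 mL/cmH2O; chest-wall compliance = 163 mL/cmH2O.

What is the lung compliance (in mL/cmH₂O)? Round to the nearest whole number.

136

1/CL = 1/Crs − 1/Ccw.
1/CL = 1/74.1 − 1/163 = 0.00736.
CL = 135.87 mL/cmH2O.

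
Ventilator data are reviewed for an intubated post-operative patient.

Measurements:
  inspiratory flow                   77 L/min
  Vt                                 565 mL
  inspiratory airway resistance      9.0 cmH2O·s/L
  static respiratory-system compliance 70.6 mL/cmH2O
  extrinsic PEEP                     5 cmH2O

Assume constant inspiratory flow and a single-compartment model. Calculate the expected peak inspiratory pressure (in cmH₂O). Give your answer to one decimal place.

24.6

Flow: 77 L/min ÷ 60 = 1.2833 L/s.
Equation of motion (constant flow): PIP = Vt/C + R·V̇ + PEEP.
PIP = 565/70.6 + 9.0×1.2833 + 5 = 8.003 + 11.55 + 5 = 24.553 cmH2O.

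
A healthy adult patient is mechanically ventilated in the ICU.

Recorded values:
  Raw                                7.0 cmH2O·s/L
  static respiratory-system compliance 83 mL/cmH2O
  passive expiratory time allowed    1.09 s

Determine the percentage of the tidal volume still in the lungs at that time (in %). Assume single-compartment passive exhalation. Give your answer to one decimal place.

15.3

τ = R × C = 7.0 × 83 mL/cmH2O = 7.0 × 0.083 L/cmH2O = 0.581 s.
Passive exhalation: V(t)/V₀ = e^(−t/τ) = e^(−1.09/0.581) = 0.1532.
Fraction remaining = 0.1532 → 15.32%.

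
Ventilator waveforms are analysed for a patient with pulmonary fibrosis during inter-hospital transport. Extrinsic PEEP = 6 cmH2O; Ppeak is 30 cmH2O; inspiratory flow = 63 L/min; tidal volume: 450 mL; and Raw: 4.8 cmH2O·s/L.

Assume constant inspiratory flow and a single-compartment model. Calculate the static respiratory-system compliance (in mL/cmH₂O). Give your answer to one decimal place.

23.7

Flow: 63 L/min ÷ 60 = 1.05 L/s.
Equation of motion (constant flow): PIP = Vt/C + R·V̇ + PEEP.
Vt/C = PIP − R·V̇ − PEEP = 30 − 4.8×1.05 − 6 = 30 − 5.04 − 6 = 18.96 cmH2O.
C = Vt / 18.96 = 450 / 18.96 = 23.734 mL/cmH2O.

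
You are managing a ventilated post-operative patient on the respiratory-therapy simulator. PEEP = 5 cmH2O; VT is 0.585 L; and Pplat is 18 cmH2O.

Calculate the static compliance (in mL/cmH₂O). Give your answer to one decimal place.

Cstat = Vt / (Pplat − PEEP) = 585 / (18 − 5) = 585 / 13.0 = 45.0 mL/cmH2O.

45.0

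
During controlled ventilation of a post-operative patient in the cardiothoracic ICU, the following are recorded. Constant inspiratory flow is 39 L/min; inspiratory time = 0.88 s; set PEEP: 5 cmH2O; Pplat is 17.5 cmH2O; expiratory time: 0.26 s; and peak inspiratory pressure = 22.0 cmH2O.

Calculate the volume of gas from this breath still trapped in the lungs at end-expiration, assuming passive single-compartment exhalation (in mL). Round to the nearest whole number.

Flow: 39 L/min ÷ 60 = 0.65 L/s.
Vt = flow × Ti = 0.65 L/s × 0.88 s × 1000 mL/L = 572.0 mL.
R = (PIP − Pplat)/V̇ = (22.0 − 17.5) / 0.65 = 4.5/0.65 = 6.923 cmH2O·s/L.
C = Vt/(Pplat − PEEP) = 572.0 / (17.5 − 5) = 572.0/12.5 = 45.76 mL/cmH2O.
τ = R × C = 6.923 × 0.04576 L/cmH2O = 0.3168 s.
Fraction remaining = e^(−Te/τ) = e^(−0.26/0.3168) = 0.4401.
Trapped volume = 572.0 × 0.4401 = 251.74 mL.

252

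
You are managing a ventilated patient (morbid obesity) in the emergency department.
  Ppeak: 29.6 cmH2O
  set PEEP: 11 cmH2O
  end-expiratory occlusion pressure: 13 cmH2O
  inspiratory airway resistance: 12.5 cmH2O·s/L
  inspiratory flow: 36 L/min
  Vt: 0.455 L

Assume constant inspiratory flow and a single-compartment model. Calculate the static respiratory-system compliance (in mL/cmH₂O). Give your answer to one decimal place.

Flow: 36 L/min ÷ 60 = 0.6 L/s.
Total PEEP = 13 cmH2O (set 11 + intrinsic 2); this is the baseline alveolar pressure.
Equation of motion (constant flow): PIP = Vt/C + R·V̇ + PEEP.
Vt/C = PIP − R·V̇ − PEEP = 29.6 − 12.5×0.6 − 13 = 29.6 − 7.5 − 13 = 9.1 cmH2O.
C = Vt / 9.1 = 455 / 9.1 = 50.0 mL/cmH2O.

50.0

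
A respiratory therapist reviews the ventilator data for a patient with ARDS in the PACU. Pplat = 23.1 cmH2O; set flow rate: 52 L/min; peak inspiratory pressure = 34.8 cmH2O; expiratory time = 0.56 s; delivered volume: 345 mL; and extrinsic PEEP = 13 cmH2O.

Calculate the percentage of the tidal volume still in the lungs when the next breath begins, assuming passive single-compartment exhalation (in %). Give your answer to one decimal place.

29.7

Flow: 52 L/min ÷ 60 = 0.8667 L/s.
R = (PIP − Pplat)/V̇ = (34.8 − 23.1) / 0.8667 = 11.7/0.8667 = 13.499 cmH2O·s/L.
C = Vt/(Pplat − PEEP) = 345.0 / (23.1 − 13) = 345.0/10.1 = 34.158 mL/cmH2O.
τ = R × C = 13.499 × 0.03416 L/cmH2O = 0.4611 s.
Fraction remaining at end-expiration = e^(−Te/τ) = e^(−0.56/0.4611) = 0.2969 → 29.69%.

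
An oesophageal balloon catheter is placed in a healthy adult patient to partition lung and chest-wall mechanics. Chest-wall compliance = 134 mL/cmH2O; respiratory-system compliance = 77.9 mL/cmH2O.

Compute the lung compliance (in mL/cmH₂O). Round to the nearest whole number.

186

1/CL = 1/Crs − 1/Ccw.
1/CL = 1/77.9 − 1/134 = 0.005374.
CL = 186.08 mL/cmH2O.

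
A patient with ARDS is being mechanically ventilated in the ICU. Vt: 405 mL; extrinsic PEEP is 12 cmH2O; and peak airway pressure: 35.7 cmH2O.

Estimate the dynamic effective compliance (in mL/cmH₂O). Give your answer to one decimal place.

17.1

Dynamic compliance = Vt / (PIP − PEEP) = 405 / (35.7 − 12) = 405 / 23.7 = 17.089 mL/cmH2O.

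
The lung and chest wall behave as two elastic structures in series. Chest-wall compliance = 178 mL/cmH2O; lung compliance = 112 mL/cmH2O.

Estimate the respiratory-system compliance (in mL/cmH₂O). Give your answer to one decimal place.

Lung and chest wall are elastances in series: 1/Crs = 1/CL + 1/Ccw.
1/Crs = 1/112 + 1/178 = 0.01455.
Crs = 68.729 mL/cmH2O.

68.7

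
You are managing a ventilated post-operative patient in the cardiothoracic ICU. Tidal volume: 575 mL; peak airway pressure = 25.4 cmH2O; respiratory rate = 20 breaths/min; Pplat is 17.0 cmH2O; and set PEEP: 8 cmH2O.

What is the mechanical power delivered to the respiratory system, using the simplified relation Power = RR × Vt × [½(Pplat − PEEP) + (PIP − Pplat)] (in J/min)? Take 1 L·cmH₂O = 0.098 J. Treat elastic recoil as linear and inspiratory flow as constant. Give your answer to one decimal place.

14.5

Per-breath work = Vt × [½(Pplat−PEEP) + (PIP−Pplat)] = 0.575 × [0.5×9.0 + 8.4] = 0.575 × 12.9 = 7.418 L·cmH2O.
Power = 20 × 7.418 = 148.36 L·cmH2O/min.
× 0.098 J/(L·cmH2O) → 14.539 J/min.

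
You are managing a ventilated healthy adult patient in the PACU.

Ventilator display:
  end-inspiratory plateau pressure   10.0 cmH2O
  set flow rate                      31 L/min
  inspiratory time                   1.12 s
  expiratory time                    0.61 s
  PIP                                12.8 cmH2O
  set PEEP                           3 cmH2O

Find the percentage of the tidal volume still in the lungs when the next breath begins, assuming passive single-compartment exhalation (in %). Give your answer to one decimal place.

Flow: 31 L/min ÷ 60 = 0.5167 L/s.
Vt = flow × Ti = 0.5167 L/s × 1.12 s × 1000 mL/L = 578.7 mL.
R = (PIP − Pplat)/V̇ = (12.8 − 10.0) / 0.5167 = 2.8/0.5167 = 5.419 cmH2O·s/L.
C = Vt/(Pplat − PEEP) = 578.7 / (10.0 − 3) = 578.7/7.0 = 82.671 mL/cmH2O.
τ = R × C = 5.419 × 0.08267 L/cmH2O = 0.448 s.
Fraction remaining at end-expiration = e^(−Te/τ) = e^(−0.61/0.448) = 0.2562 → 25.62%.

25.6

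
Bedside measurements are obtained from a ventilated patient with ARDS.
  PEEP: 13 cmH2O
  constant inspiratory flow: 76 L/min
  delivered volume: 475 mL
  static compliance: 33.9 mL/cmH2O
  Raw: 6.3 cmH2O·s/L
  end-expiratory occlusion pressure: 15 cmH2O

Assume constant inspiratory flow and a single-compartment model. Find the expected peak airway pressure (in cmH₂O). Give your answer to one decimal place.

37.0

Flow: 76 L/min ÷ 60 = 1.2667 L/s.
Total PEEP = 15 cmH2O (set 13 + intrinsic 2); this is the baseline alveolar pressure.
Equation of motion (constant flow): PIP = Vt/C + R·V̇ + PEEP.
PIP = 475/33.9 + 6.3×1.2667 + 15 = 14.012 + 7.98 + 15 = 36.992 cmH2O.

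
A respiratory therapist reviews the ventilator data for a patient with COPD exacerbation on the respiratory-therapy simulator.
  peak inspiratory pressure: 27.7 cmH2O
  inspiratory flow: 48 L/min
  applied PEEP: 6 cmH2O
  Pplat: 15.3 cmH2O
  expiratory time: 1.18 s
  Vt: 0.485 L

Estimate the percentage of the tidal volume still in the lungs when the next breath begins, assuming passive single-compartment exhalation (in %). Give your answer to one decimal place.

23.2

Flow: 48 L/min ÷ 60 = 0.8 L/s.
R = (PIP − Pplat)/V̇ = (27.7 − 15.3) / 0.8 = 12.4/0.8 = 15.5 cmH2O·s/L.
C = Vt/(Pplat − PEEP) = 485.0 / (15.3 − 6) = 485.0/9.3 = 52.151 mL/cmH2O.
τ = R × C = 15.5 × 0.05215 L/cmH2O = 0.8083 s.
Fraction remaining at end-expiration = e^(−Te/τ) = e^(−1.18/0.8083) = 0.2323 → 23.23%.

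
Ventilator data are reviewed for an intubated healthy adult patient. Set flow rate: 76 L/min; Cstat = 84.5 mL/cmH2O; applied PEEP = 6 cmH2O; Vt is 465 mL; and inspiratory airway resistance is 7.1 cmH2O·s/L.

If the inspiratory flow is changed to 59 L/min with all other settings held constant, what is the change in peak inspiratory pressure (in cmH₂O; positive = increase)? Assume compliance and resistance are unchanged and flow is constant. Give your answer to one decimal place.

Flow: 76 L/min ÷ 60 = 1.2667 L/s.
New flow: 59 L/min ÷ 60 = 0.9833 L/s.
PIP = Vt/C + R·V̇ + PEEP (constant-flow equation of motion).
Only the resistive term changes: ΔPIP = R × ΔV̇ = 7.1 × (0.9833 − 1.2667) = 7.1 × -0.2834 = -2.012 cmH2O.

-2.0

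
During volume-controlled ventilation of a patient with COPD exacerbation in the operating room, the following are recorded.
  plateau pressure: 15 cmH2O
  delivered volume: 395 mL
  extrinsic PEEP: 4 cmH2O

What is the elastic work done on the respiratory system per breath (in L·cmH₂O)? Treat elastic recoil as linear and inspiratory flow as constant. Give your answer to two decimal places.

Elastic work ≈ ½ × (Pplat − PEEP) × Vt = 0.5 × (15 − 4) × 0.395 L = 0.5 × 11.0 × 0.395 = 2.173 L·cmH2O.

2.17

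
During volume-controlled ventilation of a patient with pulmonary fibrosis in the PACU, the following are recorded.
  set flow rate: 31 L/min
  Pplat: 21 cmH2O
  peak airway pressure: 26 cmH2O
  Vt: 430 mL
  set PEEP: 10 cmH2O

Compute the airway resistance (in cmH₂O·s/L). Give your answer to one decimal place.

9.7

Flow: 31 L/min ÷ 60 = 0.5167 L/s.
Raw = (PIP − Pplat) / flow = (26 − 21) / 0.5167 = 5.0 / 0.5167 = 9.677 cmH2O·s/L.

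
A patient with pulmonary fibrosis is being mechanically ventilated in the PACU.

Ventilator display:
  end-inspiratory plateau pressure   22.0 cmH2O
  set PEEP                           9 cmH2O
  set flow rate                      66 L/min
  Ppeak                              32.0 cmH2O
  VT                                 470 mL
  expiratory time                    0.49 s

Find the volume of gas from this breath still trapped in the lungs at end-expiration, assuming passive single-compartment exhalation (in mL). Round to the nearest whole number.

106

Flow: 66 L/min ÷ 60 = 1.1 L/s.
R = (PIP − Pplat)/V̇ = (32.0 − 22.0) / 1.1 = 10.0/1.1 = 9.091 cmH2O·s/L.
C = Vt/(Pplat − PEEP) = 470.0 / (22.0 − 9) = 470.0/13.0 = 36.154 mL/cmH2O.
τ = R × C = 9.091 × 0.03615 L/cmH2O = 0.3286 s.
Fraction remaining = e^(−Te/τ) = e^(−0.49/0.3286) = 0.2251.
Trapped volume = 470.0 × 0.2251 = 105.8 mL.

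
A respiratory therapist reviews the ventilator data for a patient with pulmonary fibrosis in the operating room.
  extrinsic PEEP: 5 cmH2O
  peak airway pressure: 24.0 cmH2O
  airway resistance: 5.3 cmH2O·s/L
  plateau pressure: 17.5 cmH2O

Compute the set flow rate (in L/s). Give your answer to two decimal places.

flow = (PIP − Pplat) / Raw = 6.5 / 5.3 = 1.226 L/s.

1.23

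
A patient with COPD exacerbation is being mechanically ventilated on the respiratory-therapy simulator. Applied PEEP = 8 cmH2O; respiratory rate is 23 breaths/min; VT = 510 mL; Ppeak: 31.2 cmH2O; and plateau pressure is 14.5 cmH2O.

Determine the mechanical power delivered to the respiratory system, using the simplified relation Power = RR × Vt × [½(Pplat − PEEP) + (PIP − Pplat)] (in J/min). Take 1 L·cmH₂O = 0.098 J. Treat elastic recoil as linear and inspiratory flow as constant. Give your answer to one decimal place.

Per-breath work = Vt × [½(Pplat−PEEP) + (PIP−Pplat)] = 0.510 × [0.5×6.5 + 16.7] = 0.510 × 19.95 = 10.175 L·cmH2O.
Power = 23 × 10.175 = 234.03 L·cmH2O/min.
× 0.098 J/(L·cmH2O) → 22.935 J/min.

22.9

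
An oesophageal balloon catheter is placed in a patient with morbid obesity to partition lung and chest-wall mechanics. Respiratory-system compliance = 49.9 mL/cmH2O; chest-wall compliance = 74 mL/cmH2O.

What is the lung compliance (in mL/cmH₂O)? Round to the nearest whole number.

153

1/CL = 1/Crs − 1/Ccw.
1/CL = 1/49.9 − 1/74 = 0.006527.
CL = 153.21 mL/cmH2O.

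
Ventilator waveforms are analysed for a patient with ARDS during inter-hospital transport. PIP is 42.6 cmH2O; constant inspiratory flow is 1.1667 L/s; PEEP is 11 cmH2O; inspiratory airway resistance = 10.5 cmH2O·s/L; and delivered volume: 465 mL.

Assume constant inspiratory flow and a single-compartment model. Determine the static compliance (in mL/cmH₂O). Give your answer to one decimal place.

24.0

Equation of motion (constant flow): PIP = Vt/C + R·V̇ + PEEP.
Vt/C = PIP − R·V̇ − PEEP = 42.6 − 10.5×1.1667 − 11 = 42.6 − 12.25 − 11 = 19.35 cmH2O.
C = Vt / 19.35 = 465 / 19.35 = 24.031 mL/cmH2O.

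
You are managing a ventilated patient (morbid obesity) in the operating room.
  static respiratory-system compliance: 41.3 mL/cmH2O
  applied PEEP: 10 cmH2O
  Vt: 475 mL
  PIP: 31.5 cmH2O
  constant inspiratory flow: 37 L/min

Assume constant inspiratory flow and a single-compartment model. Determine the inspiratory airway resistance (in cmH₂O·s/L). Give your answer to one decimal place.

16.2

Flow: 37 L/min ÷ 60 = 0.6167 L/s.
Equation of motion (constant flow): PIP = Vt/C + R·V̇ + PEEP.
R·V̇ = PIP − Vt/C − PEEP = 31.5 − 475/41.3 − 10 = 31.5 − 11.501 − 10 = 9.999 cmH2O.
R = 9.999 / 0.6167 = 16.214 cmH2O·s/L.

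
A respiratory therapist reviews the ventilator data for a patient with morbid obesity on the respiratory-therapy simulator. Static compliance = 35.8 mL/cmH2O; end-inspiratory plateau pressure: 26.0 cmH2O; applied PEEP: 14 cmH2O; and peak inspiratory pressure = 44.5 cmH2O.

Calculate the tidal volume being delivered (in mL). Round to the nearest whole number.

430

Vt = Cstat × (Pplat − PEEP) = 35.8 × (26.0 − 14) = 35.8 × 12.0 = 429.6 mL.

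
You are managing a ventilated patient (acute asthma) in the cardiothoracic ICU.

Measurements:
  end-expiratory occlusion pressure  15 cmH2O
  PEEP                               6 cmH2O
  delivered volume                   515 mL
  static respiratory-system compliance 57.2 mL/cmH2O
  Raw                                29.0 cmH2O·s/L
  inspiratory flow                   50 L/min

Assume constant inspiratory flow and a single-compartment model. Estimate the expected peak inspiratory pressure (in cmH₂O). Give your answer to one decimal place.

Flow: 50 L/min ÷ 60 = 0.8333 L/s.
Total PEEP = 15 cmH2O (set 6 + intrinsic 9); this is the baseline alveolar pressure.
Equation of motion (constant flow): PIP = Vt/C + R·V̇ + PEEP.
PIP = 515/57.2 + 29.0×0.8333 + 15 = 9.003 + 24.166 + 15 = 48.169 cmH2O.

48.2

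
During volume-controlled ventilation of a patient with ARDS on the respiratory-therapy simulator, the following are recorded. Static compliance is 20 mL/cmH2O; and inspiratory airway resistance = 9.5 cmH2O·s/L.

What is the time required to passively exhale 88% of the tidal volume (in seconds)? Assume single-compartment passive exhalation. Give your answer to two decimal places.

0.40

τ = R × C = 9.5 × 20 mL/cmH2O = 9.5 × 0.020 L/cmH2O = 0.19 s.
Exhaled fraction f = 1 − e^(−t/τ) → t = −τ·ln(1 − f) = −0.19·ln(0.12) = 0.4029 s.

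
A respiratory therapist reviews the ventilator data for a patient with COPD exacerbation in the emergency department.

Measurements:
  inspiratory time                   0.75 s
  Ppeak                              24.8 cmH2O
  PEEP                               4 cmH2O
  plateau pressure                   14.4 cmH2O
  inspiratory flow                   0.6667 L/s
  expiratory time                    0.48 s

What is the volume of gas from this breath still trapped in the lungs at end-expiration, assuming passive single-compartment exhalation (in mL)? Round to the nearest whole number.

264

Vt = flow × Ti = 0.6667 L/s × 0.75 s × 1000 mL/L = 500.03 mL.
R = (PIP − Pplat)/V̇ = (24.8 − 14.4) / 0.6667 = 10.4/0.6667 = 15.599 cmH2O·s/L.
C = Vt/(Pplat − PEEP) = 500.03 / (14.4 − 4) = 500.03/10.4 = 48.08 mL/cmH2O.
τ = R × C = 15.599 × 0.04808 L/cmH2O = 0.75 s.
Fraction remaining = e^(−Te/τ) = e^(−0.48/0.75) = 0.5273.
Trapped volume = 500.03 × 0.5273 = 263.67 mL.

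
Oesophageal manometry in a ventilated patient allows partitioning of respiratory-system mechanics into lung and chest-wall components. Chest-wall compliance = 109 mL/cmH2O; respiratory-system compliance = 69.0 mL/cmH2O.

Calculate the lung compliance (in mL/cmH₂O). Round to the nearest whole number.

188

1/CL = 1/Crs − 1/Ccw.
1/CL = 1/69.0 − 1/109 = 0.005318.
CL = 188.04 mL/cmH2O.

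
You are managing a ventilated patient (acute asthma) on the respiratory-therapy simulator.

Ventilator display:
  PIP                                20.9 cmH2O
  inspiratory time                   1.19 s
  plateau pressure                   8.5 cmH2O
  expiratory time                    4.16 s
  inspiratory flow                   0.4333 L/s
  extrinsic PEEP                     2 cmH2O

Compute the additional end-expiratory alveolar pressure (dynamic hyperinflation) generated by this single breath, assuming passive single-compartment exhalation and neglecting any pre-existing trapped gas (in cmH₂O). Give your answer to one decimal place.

1.0

Vt = flow × Ti = 0.4333 L/s × 1.19 s × 1000 mL/L = 515.63 mL.
R = (PIP − Pplat)/V̇ = (20.9 − 8.5) / 0.4333 = 12.4/0.4333 = 28.618 cmH2O·s/L.
C = Vt/(Pplat − PEEP) = 515.63 / (8.5 − 2) = 515.63/6.5 = 79.328 mL/cmH2O.
τ = R × C = 28.618 × 0.07933 L/cmH2O = 2.27 s.
Fraction remaining = e^(−Te/τ) = e^(−4.16/2.27) = 0.16; trapped volume = 515.63 × 0.16 = 82.501 mL.
Additional alveolar pressure from trapping ≈ V_trapped / C = 82.501 / 79.328 = 1.04 cmH2O.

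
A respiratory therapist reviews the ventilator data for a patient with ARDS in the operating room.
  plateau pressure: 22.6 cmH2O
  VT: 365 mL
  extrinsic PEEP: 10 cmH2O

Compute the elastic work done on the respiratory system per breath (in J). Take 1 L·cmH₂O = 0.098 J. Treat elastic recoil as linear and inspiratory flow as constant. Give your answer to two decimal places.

Elastic work ≈ ½ × (Pplat − PEEP) × Vt = 0.5 × (22.6 − 10) × 0.365 L = 0.5 × 12.6 × 0.365 = 2.3 L·cmH2O.
× 0.098 J/(L·cmH2O) → 0.2254 J.

0.23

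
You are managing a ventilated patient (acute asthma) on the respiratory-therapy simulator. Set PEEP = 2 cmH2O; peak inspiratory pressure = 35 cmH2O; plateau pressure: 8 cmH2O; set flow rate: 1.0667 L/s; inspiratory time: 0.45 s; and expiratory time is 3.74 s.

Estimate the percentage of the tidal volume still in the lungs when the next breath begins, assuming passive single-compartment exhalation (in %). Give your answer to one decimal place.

Vt = flow × Ti = 1.0667 L/s × 0.45 s × 1000 mL/L = 480.02 mL.
R = (PIP − Pplat)/V̇ = (35 − 8) / 1.0667 = 27.0/1.0667 = 25.312 cmH2O·s/L.
C = Vt/(Pplat − PEEP) = 480.02 / (8 − 2) = 480.02/6.0 = 80.003 mL/cmH2O.
τ = R × C = 25.312 × 0.08 L/cmH2O = 2.025 s.
Fraction remaining at end-expiration = e^(−Te/τ) = e^(−3.74/2.025) = 0.1577 → 15.77%.

15.8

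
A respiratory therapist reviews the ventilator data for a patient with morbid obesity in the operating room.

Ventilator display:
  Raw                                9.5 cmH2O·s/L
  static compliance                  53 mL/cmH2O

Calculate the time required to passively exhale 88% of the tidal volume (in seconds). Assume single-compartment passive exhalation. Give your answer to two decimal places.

τ = R × C = 9.5 × 53 mL/cmH2O = 9.5 × 0.053 L/cmH2O = 0.5035 s.
Exhaled fraction f = 1 − e^(−t/τ) → t = −τ·ln(1 − f) = −0.5035·ln(0.12) = 1.068 s.

1.07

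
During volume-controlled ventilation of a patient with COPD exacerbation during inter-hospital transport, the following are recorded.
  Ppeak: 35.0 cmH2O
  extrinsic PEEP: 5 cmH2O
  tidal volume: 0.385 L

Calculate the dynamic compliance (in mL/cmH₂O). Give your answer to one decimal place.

Dynamic compliance = Vt / (PIP − PEEP) = 385 / (35.0 − 5) = 385 / 30.0 = 12.833 mL/cmH2O.

12.8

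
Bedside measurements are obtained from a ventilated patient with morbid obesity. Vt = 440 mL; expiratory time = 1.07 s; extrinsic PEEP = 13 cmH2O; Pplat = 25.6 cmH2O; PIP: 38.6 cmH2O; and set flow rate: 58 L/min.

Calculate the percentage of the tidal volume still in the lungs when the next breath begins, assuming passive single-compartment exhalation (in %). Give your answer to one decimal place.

10.2

Flow: 58 L/min ÷ 60 = 0.9667 L/s.
R = (PIP − Pplat)/V̇ = (38.6 − 25.6) / 0.9667 = 13.0/0.9667 = 13.448 cmH2O·s/L.
C = Vt/(Pplat − PEEP) = 440.0 / (25.6 − 13) = 440.0/12.6 = 34.921 mL/cmH2O.
τ = R × C = 13.448 × 0.03492 L/cmH2O = 0.4696 s.
Fraction remaining at end-expiration = e^(−Te/τ) = e^(−1.07/0.4696) = 0.1024 → 10.24%.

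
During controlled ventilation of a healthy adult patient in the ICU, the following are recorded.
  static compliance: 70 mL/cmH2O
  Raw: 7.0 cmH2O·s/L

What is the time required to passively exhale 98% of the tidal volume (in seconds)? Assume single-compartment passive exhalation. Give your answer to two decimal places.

1.92

τ = R × C = 7.0 × 70 mL/cmH2O = 7.0 × 0.070 L/cmH2O = 0.49 s.
Exhaled fraction f = 1 − e^(−t/τ) → t = −τ·ln(1 − f) = −0.49·ln(0.02) = 1.917 s.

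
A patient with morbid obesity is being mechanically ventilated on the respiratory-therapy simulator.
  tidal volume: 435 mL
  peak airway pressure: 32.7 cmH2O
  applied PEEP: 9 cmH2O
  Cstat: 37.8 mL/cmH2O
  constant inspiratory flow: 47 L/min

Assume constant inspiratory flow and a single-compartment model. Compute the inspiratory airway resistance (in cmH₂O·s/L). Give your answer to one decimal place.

15.6

Flow: 47 L/min ÷ 60 = 0.7833 L/s.
Equation of motion (constant flow): PIP = Vt/C + R·V̇ + PEEP.
R·V̇ = PIP − Vt/C − PEEP = 32.7 − 435/37.8 − 9 = 32.7 − 11.508 − 9 = 12.192 cmH2O.
R = 12.192 / 0.7833 = 15.565 cmH2O·s/L.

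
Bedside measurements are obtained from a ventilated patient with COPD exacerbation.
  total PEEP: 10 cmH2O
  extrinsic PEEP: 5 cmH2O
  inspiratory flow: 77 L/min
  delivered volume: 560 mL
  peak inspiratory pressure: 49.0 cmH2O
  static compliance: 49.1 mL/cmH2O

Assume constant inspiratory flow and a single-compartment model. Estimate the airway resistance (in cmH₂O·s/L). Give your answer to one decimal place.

21.5

Flow: 77 L/min ÷ 60 = 1.2833 L/s.
Total PEEP = 10 cmH2O (set 5 + intrinsic 5); this is the baseline alveolar pressure.
Equation of motion (constant flow): PIP = Vt/C + R·V̇ + PEEP.
R·V̇ = PIP − Vt/C − PEEP = 49.0 − 560/49.1 − 10 = 49.0 − 11.405 − 10 = 27.595 cmH2O.
R = 27.595 / 1.2833 = 21.503 cmH2O·s/L.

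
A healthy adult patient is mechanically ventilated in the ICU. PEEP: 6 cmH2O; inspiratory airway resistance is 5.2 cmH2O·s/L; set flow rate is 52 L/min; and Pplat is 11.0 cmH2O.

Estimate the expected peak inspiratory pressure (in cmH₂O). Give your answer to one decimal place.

15.5

Flow: 52 L/min ÷ 60 = 0.8667 L/s.
PIP = Pplat + Raw × flow = 11.0 + 5.2 × 0.8667 = 11.0 + 4.507 = 15.507 cmH2O.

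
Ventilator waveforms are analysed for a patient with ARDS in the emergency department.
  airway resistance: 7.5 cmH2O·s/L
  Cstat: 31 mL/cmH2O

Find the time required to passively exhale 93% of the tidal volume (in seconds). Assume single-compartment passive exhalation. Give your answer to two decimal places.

0.62

τ = R × C = 7.5 × 31 mL/cmH2O = 7.5 × 0.031 L/cmH2O = 0.2325 s.
Exhaled fraction f = 1 − e^(−t/τ) → t = −τ·ln(1 − f) = −0.2325·ln(0.07) = 0.6183 s.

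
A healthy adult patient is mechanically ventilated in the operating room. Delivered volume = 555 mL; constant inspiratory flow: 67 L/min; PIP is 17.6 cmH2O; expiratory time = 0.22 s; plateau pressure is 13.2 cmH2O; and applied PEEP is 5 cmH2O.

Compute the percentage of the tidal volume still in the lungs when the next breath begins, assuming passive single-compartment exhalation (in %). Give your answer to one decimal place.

Flow: 67 L/min ÷ 60 = 1.1167 L/s.
R = (PIP − Pplat)/V̇ = (17.6 − 13.2) / 1.1167 = 4.4/1.1167 = 3.94 cmH2O·s/L.
C = Vt/(Pplat − PEEP) = 555.0 / (13.2 − 5) = 555.0/8.2 = 67.683 mL/cmH2O.
τ = R × C = 3.94 × 0.06768 L/cmH2O = 0.2667 s.
Fraction remaining at end-expiration = e^(−Te/τ) = e^(−0.22/0.2667) = 0.4383 → 43.83%.

43.8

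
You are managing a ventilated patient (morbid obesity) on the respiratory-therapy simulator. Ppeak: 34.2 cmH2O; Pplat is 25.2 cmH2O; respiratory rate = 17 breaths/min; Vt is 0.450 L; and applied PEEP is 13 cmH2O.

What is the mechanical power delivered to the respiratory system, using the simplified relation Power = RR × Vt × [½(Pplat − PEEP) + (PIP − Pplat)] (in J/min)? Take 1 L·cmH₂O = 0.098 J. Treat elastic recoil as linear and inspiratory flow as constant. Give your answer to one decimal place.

Per-breath work = Vt × [½(Pplat−PEEP) + (PIP−Pplat)] = 0.450 × [0.5×12.2 + 9.0] = 0.450 × 15.1 = 6.795 L·cmH2O.
Power = 17 × 6.795 = 115.52 L·cmH2O/min.
× 0.098 J/(L·cmH2O) → 11.321 J/min.

11.3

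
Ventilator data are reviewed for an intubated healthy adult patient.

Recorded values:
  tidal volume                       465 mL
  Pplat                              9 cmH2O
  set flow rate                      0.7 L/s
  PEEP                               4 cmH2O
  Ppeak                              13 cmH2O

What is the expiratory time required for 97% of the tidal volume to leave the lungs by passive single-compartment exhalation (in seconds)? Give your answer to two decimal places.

R = (PIP − Pplat)/V̇ = (13 − 9) / 0.7 = 4.0/0.7 = 5.714 cmH2O·s/L.
C = Vt/(Pplat − PEEP) = 465.0 / (9 − 4) = 465.0/5.0 = 93.0 mL/cmH2O.
τ = R × C = 5.714 × 0.093 L/cmH2O = 0.5314 s.
t = −τ·ln(1 − 0.97) = −0.5314·ln(0.03) = 1.863 s.

1.86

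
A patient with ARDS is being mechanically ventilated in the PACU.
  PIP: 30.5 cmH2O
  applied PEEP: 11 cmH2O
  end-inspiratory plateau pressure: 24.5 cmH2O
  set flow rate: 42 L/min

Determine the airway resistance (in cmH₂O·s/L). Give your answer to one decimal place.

8.6

Flow: 42 L/min ÷ 60 = 0.7 L/s.
Raw = (PIP − Pplat) / flow = (30.5 − 24.5) / 0.7 = 6.0 / 0.7 = 8.571 cmH2O·s/L.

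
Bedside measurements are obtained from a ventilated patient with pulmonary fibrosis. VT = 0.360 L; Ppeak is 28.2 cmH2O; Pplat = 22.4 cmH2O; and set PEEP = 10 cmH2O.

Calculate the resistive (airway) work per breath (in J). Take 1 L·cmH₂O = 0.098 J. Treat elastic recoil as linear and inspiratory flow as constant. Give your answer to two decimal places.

0.20

With constant inspiratory flow the resistive pressure is constant at PIP − Pplat = 28.2 − 22.4 = 5.8 cmH2O, so resistive work = 5.8 × 0.360 = 2.088 L·cmH2O.
× 0.098 J/(L·cmH2O) → 0.2046 J.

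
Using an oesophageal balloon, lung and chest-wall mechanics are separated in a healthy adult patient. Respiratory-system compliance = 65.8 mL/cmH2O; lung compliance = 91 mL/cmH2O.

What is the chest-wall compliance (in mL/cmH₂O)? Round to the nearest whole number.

1/Ccw = 1/Crs − 1/CL.
1/Ccw = 1/65.8 − 1/91 = 0.004209.
Ccw = 237.59 mL/cmH2O.

238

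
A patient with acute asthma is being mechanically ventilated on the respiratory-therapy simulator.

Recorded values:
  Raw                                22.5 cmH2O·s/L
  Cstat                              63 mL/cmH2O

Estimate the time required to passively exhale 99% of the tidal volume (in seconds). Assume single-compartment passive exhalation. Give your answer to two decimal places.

τ = R × C = 22.5 × 63 mL/cmH2O = 22.5 × 0.063 L/cmH2O = 1.418 s.
Exhaled fraction f = 1 − e^(−t/τ) → t = −τ·ln(1 − f) = −1.418·ln(0.01) = 6.53 s.

6.53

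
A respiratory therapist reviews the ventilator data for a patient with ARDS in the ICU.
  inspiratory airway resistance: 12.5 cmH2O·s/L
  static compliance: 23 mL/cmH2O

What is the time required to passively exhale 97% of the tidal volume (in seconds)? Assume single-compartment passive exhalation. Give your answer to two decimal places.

1.01

τ = R × C = 12.5 × 23 mL/cmH2O = 12.5 × 0.023 L/cmH2O = 0.2875 s.
Exhaled fraction f = 1 − e^(−t/τ) → t = −τ·ln(1 − f) = −0.2875·ln(0.03) = 1.008 s.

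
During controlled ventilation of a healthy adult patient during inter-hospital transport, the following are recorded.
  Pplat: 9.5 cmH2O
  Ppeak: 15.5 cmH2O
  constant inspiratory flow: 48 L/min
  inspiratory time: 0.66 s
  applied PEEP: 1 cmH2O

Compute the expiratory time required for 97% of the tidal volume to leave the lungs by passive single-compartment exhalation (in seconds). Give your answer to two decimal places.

Flow: 48 L/min ÷ 60 = 0.8 L/s.
Vt = flow × Ti = 0.8 L/s × 0.66 s × 1000 mL/L = 528.0 mL.
R = (PIP − Pplat)/V̇ = (15.5 − 9.5) / 0.8 = 6.0/0.8 = 7.5 cmH2O·s/L.
C = Vt/(Pplat − PEEP) = 528.0 / (9.5 − 1) = 528.0/8.5 = 62.118 mL/cmH2O.
τ = R × C = 7.5 × 0.06212 L/cmH2O = 0.4659 s.
t = −τ·ln(1 − 0.97) = −0.4659·ln(0.03) = 1.634 s.

1.63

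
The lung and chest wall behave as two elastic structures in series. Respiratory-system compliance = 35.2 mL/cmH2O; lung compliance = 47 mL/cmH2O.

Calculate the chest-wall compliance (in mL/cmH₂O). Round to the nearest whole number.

140

1/Ccw = 1/Crs − 1/CL.
1/Ccw = 1/35.2 − 1/47 = 0.007132.
Ccw = 140.21 mL/cmH2O.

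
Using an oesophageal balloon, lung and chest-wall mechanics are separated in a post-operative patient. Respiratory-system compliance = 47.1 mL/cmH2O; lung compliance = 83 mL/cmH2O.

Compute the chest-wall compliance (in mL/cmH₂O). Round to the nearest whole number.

109

1/Ccw = 1/Crs − 1/CL.
1/Ccw = 1/47.1 − 1/83 = 0.009183.
Ccw = 108.9 mL/cmH2O.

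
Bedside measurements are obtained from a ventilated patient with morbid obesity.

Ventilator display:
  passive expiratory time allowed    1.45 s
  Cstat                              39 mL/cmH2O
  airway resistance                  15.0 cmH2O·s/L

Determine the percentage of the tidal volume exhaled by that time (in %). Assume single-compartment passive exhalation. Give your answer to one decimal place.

τ = R × C = 15.0 × 39 mL/cmH2O = 15.0 × 0.039 L/cmH2O = 0.585 s.
Passive exhalation: V(t)/V₀ = e^(−t/τ) = e^(−1.45/0.585) = 0.08386.
Fraction exhaled = 1 − 0.08386 = 0.9161 → 91.61%.

91.6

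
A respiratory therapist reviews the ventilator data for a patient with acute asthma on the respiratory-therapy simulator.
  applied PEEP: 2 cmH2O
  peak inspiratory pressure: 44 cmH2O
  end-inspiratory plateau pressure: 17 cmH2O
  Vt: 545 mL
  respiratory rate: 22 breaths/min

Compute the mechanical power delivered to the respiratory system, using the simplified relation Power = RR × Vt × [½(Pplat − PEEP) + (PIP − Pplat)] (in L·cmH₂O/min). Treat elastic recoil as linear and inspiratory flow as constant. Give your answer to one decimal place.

413.7

Per-breath work = Vt × [½(Pplat−PEEP) + (PIP−Pplat)] = 0.545 × [0.5×15.0 + 27.0] = 0.545 × 34.5 = 18.803 L·cmH2O.
Power = 22 × 18.803 = 413.67 L·cmH2O/min.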